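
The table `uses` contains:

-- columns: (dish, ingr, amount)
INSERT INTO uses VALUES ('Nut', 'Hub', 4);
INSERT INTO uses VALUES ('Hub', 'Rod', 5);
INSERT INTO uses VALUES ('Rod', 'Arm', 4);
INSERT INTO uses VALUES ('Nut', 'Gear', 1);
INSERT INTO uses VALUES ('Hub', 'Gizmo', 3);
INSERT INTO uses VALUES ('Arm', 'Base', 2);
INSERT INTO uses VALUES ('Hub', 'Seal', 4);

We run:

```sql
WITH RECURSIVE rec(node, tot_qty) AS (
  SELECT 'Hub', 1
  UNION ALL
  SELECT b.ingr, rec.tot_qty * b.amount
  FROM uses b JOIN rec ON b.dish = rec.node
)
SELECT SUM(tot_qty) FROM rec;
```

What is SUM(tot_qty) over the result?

Base: (Hub, tot_qty=1).
Iteration 1: components of {Hub} -> Gizmo = 1*3 = 3, Rod = 1*5 = 5, Seal = 1*4 = 4.
Iteration 2: components of {Gizmo,Rod,Seal} -> Arm = 5*4 = 20.
Iteration 3: components of {Arm} -> Base = 20*2 = 40.
Iteration 4: no further components; recursion stops.
SUM(tot_qty) = 1 + 5 + 3 + 4 + 20 + 40 = 73.

73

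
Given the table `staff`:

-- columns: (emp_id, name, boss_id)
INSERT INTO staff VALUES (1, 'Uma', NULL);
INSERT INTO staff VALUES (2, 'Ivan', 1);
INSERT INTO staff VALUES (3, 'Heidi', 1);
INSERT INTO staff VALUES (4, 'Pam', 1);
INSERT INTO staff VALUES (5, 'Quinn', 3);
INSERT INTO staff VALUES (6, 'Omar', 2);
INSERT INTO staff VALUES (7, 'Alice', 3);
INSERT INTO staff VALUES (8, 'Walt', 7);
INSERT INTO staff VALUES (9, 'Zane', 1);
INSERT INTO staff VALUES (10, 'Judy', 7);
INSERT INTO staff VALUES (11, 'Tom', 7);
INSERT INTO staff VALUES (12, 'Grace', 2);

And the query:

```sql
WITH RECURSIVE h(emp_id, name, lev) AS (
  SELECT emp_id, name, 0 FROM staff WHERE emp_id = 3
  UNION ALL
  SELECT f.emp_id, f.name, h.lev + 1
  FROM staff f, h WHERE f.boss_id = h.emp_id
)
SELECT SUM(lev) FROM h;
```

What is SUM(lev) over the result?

8

Base: emp_id=3 (Heidi) at lev 0.
Iteration 1: rows with boss_id in {3} -> Quinn (id 5, lev 1), Alice (id 7, lev 1).
Iteration 2: rows with boss_id in {5,7} -> Walt (id 8, lev 2), Judy (id 10, lev 2), Tom (id 11, lev 2).
Iteration 3: no rows with boss_id in {8,10,11}; recursion stops.
SUM(lev) = 0 + 1 + 1 + 2 + 2 + 2 = 8.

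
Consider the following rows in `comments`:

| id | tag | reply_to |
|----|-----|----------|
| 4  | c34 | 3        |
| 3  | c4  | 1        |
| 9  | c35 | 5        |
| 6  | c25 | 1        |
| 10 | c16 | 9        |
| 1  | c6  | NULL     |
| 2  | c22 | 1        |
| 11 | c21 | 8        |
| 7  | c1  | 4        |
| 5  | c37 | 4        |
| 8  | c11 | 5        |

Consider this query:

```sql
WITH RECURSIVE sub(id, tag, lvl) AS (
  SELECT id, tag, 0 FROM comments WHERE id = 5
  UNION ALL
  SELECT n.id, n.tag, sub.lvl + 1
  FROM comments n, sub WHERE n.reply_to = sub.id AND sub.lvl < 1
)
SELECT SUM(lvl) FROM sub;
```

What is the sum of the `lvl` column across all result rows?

Base: id=5 (c37) at lvl 0.
Iteration 1: rows with reply_to in {5} -> c11 (id 8, lvl 1), c35 (id 9, lvl 1).
Iteration 2: lvl < 1 fails for all current rows; recursion stops.
SUM(lvl) = 0 + 1 + 1 = 2.

2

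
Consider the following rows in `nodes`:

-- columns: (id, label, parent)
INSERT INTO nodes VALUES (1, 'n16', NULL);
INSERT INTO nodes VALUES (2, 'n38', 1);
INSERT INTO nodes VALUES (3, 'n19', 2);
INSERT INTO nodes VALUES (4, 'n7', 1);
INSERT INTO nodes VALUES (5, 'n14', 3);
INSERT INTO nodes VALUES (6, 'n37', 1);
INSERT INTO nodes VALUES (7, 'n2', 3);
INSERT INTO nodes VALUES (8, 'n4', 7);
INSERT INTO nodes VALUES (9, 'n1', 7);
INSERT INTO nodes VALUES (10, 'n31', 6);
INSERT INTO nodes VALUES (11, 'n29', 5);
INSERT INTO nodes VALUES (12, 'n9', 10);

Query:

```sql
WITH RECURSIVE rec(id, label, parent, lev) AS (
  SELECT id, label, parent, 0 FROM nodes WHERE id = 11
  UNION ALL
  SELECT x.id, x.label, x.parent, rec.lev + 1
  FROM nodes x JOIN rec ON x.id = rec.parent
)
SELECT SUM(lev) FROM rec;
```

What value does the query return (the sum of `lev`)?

10

Base: id=11 (n29), parent=5, lev 0.
Iteration 1: join on id=5 -> n14 (id 5, parent=3, lev 1).
Iteration 2: join on id=3 -> n19 (id 3, parent=2, lev 2).
Iteration 3: join on id=2 -> n38 (id 2, parent=1, lev 3).
Iteration 4: join on id=1 -> n16 (id 1, parent=NULL, lev 4).
Iteration 5: parent is NULL; no match; recursion stops.
SUM(lev) = 0 + 1 + 2 + 3 + 4 = 10.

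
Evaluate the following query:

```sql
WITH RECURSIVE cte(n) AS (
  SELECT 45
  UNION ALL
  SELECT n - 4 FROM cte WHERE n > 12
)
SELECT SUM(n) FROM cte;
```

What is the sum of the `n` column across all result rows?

Base: n=45.
Iteration 1: 45 > 12 holds -> n = 45 - 4 = 41.
Iteration 2: 41 > 12 holds -> n = 41 - 4 = 37.
Iteration 3: 37 > 12 holds -> n = 37 - 4 = 33.
Iteration 4: 33 > 12 holds -> n = 33 - 4 = 29.
Iteration 5: 29 > 12 holds -> n = 29 - 4 = 25.
Iteration 6: 25 > 12 holds -> n = 25 - 4 = 21.
Iteration 7: 21 > 12 holds -> n = 21 - 4 = 17.
Iteration 8: 17 > 12 holds -> n = 17 - 4 = 13.
Iteration 9: 13 > 12 holds -> n = 13 - 4 = 9.
Iteration 10: 9 > 12 fails; recursion stops.
SUM(n) = 45 + 41 + 37 + 33 + 29 + 25 + 21 + 17 + 13 + 9 = 270.

270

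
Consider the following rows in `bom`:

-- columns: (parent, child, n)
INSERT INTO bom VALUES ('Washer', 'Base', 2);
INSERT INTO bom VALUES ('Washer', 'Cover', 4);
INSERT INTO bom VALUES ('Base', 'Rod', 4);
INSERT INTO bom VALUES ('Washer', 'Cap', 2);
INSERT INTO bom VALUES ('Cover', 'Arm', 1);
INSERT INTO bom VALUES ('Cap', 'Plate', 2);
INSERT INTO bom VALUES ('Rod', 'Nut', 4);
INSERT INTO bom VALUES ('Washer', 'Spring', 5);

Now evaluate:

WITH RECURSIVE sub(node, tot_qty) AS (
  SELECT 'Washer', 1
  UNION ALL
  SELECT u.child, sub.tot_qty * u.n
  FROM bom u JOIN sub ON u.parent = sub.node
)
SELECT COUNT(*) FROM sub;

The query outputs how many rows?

Base: (Washer, tot_qty=1).
Iteration 1: components of {Washer} -> Base = 1*2 = 2, Cap = 1*2 = 2, Cover = 1*4 = 4, Spring = 1*5 = 5.
Iteration 2: components of {Base,Cap,Cover,Spring} -> Arm = 4*1 = 4, Plate = 2*2 = 4, Rod = 2*4 = 8.
Iteration 3: components of {Arm,Plate,Rod} -> Nut = 8*4 = 32.
Iteration 4: no further components; recursion stops.
Total rows emitted: 9.

9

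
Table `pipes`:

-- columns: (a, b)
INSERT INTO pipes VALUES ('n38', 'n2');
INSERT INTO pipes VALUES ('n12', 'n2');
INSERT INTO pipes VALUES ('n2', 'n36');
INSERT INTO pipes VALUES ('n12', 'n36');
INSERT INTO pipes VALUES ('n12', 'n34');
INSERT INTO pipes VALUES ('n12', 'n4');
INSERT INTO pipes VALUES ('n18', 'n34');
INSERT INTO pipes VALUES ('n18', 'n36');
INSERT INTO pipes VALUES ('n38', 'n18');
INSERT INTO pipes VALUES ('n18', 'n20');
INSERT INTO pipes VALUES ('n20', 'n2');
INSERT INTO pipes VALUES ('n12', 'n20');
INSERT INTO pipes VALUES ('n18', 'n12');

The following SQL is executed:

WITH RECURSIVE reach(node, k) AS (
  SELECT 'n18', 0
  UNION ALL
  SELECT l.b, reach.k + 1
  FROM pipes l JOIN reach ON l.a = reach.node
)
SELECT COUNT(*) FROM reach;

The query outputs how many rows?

15

Base: (n18, k=0).
Iteration 1: edges from {n18} -> (n12, k=1), (n20, k=1), (n34, k=1), (n36, k=1).
Iteration 2: edges from {n12,n20,n34,n36} -> (n2, k=2) x2, (n20, k=2), (n34, k=2), (n36, k=2), (n4, k=2). [UNION ALL keeps all 6 new rows, including repeats]
Iteration 3: edges from {n2,n20,n34,n36,n4} -> (n2, k=3), (n36, k=3) x2. [UNION ALL keeps all 3 new rows, including repeats]
Iteration 4: edges from {n2,n36} -> (n36, k=4).
Iteration 5: no outgoing edges from {n36}; recursion stops.
Total rows emitted: 15.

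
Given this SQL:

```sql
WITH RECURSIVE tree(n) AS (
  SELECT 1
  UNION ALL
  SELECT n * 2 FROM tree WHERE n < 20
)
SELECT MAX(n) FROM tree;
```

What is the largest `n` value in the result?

Base: n=1.
Iteration 1: 1 < 20 holds -> n = 1 * 2 = 2.
Iteration 2: 2 < 20 holds -> n = 2 * 2 = 4.
Iteration 3: 4 < 20 holds -> n = 4 * 2 = 8.
Iteration 4: 8 < 20 holds -> n = 8 * 2 = 16.
Iteration 5: 16 < 20 holds -> n = 16 * 2 = 32.
Iteration 6: 32 < 20 fails; recursion stops.
n values: 1, 2, 4, 8, 16, 32; the maximum is 32.

32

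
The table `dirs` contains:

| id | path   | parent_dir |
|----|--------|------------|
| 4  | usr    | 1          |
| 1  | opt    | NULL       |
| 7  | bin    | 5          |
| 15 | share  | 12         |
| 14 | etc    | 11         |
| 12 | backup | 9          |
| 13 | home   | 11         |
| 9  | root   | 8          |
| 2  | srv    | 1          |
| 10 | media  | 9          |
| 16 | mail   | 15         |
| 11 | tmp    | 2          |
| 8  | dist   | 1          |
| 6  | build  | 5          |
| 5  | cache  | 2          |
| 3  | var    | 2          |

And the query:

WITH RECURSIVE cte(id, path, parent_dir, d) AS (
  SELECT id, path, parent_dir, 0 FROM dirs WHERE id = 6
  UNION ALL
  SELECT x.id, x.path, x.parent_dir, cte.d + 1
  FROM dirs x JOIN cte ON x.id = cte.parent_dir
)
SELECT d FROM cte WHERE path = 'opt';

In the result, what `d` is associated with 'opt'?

Base: id=6 (build), parent_dir=5, d 0.
Iteration 1: join on id=5 -> cache (id 5, parent_dir=2, d 1).
Iteration 2: join on id=2 -> srv (id 2, parent_dir=1, d 2).
Iteration 3: join on id=1 -> opt (id 1, parent_dir=NULL, d 3).
Iteration 4: parent_dir is NULL; no match; recursion stops.

3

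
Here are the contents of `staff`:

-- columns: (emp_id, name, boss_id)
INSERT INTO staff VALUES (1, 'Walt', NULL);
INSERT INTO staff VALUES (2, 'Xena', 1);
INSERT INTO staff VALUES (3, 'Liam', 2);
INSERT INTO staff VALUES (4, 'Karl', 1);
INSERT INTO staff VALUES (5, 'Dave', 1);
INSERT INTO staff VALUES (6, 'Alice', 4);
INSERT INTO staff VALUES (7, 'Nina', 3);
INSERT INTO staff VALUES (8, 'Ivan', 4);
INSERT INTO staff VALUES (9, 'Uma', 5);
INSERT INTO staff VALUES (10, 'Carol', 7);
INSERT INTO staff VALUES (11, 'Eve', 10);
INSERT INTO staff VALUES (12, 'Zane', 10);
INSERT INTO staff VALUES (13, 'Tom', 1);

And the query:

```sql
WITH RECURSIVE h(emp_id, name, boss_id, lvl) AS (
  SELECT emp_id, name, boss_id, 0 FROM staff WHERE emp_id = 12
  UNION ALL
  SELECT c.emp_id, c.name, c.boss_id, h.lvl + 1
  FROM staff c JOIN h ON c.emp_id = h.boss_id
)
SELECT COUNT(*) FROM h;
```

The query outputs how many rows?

Base: emp_id=12 (Zane), boss_id=10, lvl 0.
Iteration 1: join on emp_id=10 -> Carol (id 10, boss_id=7, lvl 1).
Iteration 2: join on emp_id=7 -> Nina (id 7, boss_id=3, lvl 2).
Iteration 3: join on emp_id=3 -> Liam (id 3, boss_id=2, lvl 3).
Iteration 4: join on emp_id=2 -> Xena (id 2, boss_id=1, lvl 4).
Iteration 5: join on emp_id=1 -> Walt (id 1, boss_id=NULL, lvl 5).
Iteration 6: boss_id is NULL; no match; recursion stops.
Total rows emitted: 6.

6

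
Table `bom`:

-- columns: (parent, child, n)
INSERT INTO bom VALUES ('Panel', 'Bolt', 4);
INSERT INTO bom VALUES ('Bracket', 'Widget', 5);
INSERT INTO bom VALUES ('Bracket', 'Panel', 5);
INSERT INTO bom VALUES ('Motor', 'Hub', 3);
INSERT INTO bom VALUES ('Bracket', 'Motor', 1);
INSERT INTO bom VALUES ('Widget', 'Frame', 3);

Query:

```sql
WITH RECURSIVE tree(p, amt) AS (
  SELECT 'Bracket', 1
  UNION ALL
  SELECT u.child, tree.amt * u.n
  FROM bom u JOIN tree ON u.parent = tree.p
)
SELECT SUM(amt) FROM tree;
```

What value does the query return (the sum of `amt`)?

Base: (Bracket, amt=1).
Iteration 1: components of {Bracket} -> Motor = 1*1 = 1, Panel = 1*5 = 5, Widget = 1*5 = 5.
Iteration 2: components of {Motor,Panel,Widget} -> Bolt = 5*4 = 20, Frame = 5*3 = 15, Hub = 1*3 = 3.
Iteration 3: no further components; recursion stops.
SUM(amt) = 1 + 5 + 5 + 1 + 15 + 20 + 3 = 50.

50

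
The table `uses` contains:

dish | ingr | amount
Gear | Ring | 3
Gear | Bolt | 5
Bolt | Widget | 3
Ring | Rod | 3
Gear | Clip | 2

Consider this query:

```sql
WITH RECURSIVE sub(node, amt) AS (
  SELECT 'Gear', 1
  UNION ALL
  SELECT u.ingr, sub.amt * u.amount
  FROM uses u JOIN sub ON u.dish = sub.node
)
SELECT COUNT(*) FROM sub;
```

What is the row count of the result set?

6

Base: (Gear, amt=1).
Iteration 1: components of {Gear} -> Bolt = 1*5 = 5, Clip = 1*2 = 2, Ring = 1*3 = 3.
Iteration 2: components of {Bolt,Clip,Ring} -> Rod = 3*3 = 9, Widget = 5*3 = 15.
Iteration 3: no further components; recursion stops.
Total rows emitted: 6.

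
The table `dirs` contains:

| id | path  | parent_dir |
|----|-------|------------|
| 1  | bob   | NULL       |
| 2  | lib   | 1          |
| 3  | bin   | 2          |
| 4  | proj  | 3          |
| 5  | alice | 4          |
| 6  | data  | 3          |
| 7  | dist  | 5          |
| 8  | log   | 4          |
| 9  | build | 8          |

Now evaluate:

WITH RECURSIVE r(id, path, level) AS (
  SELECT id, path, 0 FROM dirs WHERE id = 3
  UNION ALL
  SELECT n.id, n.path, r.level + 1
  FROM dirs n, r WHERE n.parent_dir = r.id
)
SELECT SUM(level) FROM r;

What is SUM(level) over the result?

12

Base: id=3 (bin) at level 0.
Iteration 1: rows with parent_dir in {3} -> proj (id 4, level 1), data (id 6, level 1).
Iteration 2: rows with parent_dir in {4,6} -> alice (id 5, level 2), log (id 8, level 2).
Iteration 3: rows with parent_dir in {5,8} -> dist (id 7, level 3), build (id 9, level 3).
Iteration 4: no rows with parent_dir in {7,9}; recursion stops.
SUM(level) = 0 + 1 + 1 + 2 + 2 + 3 + 3 = 12.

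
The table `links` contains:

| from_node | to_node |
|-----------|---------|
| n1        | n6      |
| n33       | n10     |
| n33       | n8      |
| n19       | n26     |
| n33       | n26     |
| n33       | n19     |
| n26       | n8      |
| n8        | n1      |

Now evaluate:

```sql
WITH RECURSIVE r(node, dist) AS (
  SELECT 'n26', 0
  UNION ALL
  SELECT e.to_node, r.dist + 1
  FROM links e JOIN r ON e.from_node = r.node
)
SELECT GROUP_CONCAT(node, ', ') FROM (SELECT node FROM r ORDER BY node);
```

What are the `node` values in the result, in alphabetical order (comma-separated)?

Base: (n26, dist=0).
Iteration 1: edges from {n26} -> (n8, dist=1).
Iteration 2: edges from {n8} -> (n1, dist=2).
Iteration 3: edges from {n1} -> (n6, dist=3).
Iteration 4: no outgoing edges from {n6}; recursion stops.

n1, n26, n6, n8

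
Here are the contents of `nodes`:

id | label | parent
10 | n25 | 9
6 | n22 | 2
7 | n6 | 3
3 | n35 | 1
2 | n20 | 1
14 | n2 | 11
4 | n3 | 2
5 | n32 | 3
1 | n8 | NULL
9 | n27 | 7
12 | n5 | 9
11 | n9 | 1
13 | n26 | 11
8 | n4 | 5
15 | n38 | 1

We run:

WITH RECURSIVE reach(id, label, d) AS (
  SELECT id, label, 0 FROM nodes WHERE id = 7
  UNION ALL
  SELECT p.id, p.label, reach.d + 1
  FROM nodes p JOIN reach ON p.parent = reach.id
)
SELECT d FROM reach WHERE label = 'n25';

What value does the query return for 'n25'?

Base: id=7 (n6) at d 0.
Iteration 1: rows with parent in {7} -> n27 (id 9, d 1).
Iteration 2: rows with parent in {9} -> n25 (id 10, d 2), n5 (id 12, d 2).
Iteration 3: no rows with parent in {10,12}; recursion stops.

2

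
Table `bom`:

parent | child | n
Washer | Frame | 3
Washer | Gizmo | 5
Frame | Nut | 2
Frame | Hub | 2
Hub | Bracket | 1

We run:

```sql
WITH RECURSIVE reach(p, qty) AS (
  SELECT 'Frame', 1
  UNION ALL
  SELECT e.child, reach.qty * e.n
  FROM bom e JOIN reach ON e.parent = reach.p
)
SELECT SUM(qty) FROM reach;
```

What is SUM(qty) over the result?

Base: (Frame, qty=1).
Iteration 1: components of {Frame} -> Hub = 1*2 = 2, Nut = 1*2 = 2.
Iteration 2: components of {Hub,Nut} -> Bracket = 2*1 = 2.
Iteration 3: no further components; recursion stops.
SUM(qty) = 1 + 2 + 2 + 2 = 7.

7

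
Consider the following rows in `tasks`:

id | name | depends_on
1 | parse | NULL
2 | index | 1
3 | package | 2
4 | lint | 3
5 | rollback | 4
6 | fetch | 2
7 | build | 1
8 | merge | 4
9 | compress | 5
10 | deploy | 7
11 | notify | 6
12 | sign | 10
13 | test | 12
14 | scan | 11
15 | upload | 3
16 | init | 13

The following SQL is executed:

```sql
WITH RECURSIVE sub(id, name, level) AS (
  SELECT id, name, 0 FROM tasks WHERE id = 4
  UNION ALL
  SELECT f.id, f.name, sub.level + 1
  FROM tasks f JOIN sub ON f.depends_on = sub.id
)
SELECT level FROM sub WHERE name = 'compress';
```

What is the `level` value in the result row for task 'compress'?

Base: id=4 (lint) at level 0.
Iteration 1: rows with depends_on in {4} -> rollback (id 5, level 1), merge (id 8, level 1).
Iteration 2: rows with depends_on in {5,8} -> compress (id 9, level 2).
Iteration 3: no rows with depends_on in {9}; recursion stops.

2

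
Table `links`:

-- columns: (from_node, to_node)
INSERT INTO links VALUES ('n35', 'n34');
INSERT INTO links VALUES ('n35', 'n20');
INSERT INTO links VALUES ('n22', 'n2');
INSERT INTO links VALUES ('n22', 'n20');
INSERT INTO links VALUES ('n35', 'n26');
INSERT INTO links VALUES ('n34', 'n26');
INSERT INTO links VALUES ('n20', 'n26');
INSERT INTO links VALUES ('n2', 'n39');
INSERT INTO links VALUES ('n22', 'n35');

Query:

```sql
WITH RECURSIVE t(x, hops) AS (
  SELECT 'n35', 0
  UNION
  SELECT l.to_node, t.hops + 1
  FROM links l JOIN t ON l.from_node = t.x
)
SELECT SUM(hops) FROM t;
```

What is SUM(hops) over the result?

Base: (n35, hops=0).
Iteration 1: edges from {n35} -> (n20, hops=1), (n26, hops=1), (n34, hops=1).
Iteration 2: edges from {n20,n26,n34} -> (n26, hops=2). [UNION drops 1 duplicate row(s)]
Iteration 3: no outgoing edges from {n26}; recursion stops.
SUM(hops) = 0 + 1 + 1 + 1 + 2 = 5.

5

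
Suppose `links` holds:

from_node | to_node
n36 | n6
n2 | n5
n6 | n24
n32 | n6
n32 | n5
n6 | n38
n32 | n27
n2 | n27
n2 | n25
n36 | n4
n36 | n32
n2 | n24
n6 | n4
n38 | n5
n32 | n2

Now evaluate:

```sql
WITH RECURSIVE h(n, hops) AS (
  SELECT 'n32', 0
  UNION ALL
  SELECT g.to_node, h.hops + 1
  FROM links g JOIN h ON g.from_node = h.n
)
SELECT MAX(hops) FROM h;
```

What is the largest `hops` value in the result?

Base: (n32, hops=0).
Iteration 1: edges from {n32} -> (n2, hops=1), (n27, hops=1), (n5, hops=1), (n6, hops=1).
Iteration 2: edges from {n2,n27,n5,n6} -> (n24, hops=2) x2, (n25, hops=2), (n27, hops=2), (n38, hops=2), (n4, hops=2), (n5, hops=2). [UNION ALL keeps all 7 new rows, including repeats]
Iteration 3: edges from {n24,n25,n27,n38,n4,n5} -> (n5, hops=3).
Iteration 4: no outgoing edges from {n5}; recursion stops.
hops values: 0, 1, 1, 1, 1, 2, 2, 2, 2, 2, 2, 2, 3; the maximum is 3.

3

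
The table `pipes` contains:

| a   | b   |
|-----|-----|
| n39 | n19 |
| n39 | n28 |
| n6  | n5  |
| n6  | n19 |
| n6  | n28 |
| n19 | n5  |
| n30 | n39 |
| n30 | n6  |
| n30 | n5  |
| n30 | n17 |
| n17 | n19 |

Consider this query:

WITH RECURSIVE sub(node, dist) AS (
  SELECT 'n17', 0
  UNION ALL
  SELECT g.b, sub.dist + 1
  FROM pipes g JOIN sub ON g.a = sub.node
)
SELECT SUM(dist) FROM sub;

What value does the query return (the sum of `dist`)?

Base: (n17, dist=0).
Iteration 1: edges from {n17} -> (n19, dist=1).
Iteration 2: edges from {n19} -> (n5, dist=2).
Iteration 3: no outgoing edges from {n5}; recursion stops.
SUM(dist) = 0 + 1 + 2 = 3.

3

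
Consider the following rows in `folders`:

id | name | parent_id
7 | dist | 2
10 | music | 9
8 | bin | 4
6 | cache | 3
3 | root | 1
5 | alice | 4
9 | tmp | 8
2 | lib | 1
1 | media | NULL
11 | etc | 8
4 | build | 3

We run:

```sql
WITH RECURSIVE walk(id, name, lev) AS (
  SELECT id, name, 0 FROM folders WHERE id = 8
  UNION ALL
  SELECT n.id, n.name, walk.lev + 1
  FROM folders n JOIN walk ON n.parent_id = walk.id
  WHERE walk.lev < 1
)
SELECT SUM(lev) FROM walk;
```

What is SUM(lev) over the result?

2

Base: id=8 (bin) at lev 0.
Iteration 1: rows with parent_id in {8} -> tmp (id 9, lev 1), etc (id 11, lev 1).
Iteration 2: lev < 1 fails for all current rows; recursion stops.
SUM(lev) = 0 + 1 + 1 = 2.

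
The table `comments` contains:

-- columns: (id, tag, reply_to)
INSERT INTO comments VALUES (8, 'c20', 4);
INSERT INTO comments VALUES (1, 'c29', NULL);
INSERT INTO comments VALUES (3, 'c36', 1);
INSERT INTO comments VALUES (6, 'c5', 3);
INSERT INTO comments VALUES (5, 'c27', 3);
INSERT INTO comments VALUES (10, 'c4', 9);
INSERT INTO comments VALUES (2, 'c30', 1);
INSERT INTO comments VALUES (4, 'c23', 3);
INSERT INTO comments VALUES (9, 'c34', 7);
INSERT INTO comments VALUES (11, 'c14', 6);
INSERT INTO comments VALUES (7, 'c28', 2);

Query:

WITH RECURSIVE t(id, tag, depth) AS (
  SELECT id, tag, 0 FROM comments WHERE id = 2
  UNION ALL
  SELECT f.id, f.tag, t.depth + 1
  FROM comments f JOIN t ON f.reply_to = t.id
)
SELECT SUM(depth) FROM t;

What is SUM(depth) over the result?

Base: id=2 (c30) at depth 0.
Iteration 1: rows with reply_to in {2} -> c28 (id 7, depth 1).
Iteration 2: rows with reply_to in {7} -> c34 (id 9, depth 2).
Iteration 3: rows with reply_to in {9} -> c4 (id 10, depth 3).
Iteration 4: no rows with reply_to in {10}; recursion stops.
SUM(depth) = 0 + 1 + 2 + 3 = 6.

6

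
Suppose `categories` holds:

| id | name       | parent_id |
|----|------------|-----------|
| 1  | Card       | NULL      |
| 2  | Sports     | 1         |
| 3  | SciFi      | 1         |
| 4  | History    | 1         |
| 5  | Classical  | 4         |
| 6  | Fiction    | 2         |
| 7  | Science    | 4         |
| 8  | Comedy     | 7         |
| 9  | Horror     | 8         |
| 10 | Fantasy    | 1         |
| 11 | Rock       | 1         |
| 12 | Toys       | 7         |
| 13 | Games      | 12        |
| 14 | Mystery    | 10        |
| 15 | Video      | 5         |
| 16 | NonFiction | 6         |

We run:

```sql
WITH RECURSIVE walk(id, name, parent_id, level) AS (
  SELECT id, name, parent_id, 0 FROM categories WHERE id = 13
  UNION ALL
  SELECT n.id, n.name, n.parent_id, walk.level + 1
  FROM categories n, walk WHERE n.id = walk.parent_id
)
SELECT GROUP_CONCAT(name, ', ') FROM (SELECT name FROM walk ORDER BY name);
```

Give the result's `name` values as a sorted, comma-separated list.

Base: id=13 (Games), parent_id=12, level 0.
Iteration 1: join on id=12 -> Toys (id 12, parent_id=7, level 1).
Iteration 2: join on id=7 -> Science (id 7, parent_id=4, level 2).
Iteration 3: join on id=4 -> History (id 4, parent_id=1, level 3).
Iteration 4: join on id=1 -> Card (id 1, parent_id=NULL, level 4).
Iteration 5: parent_id is NULL; no match; recursion stops.

Card, Games, History, Science, Toys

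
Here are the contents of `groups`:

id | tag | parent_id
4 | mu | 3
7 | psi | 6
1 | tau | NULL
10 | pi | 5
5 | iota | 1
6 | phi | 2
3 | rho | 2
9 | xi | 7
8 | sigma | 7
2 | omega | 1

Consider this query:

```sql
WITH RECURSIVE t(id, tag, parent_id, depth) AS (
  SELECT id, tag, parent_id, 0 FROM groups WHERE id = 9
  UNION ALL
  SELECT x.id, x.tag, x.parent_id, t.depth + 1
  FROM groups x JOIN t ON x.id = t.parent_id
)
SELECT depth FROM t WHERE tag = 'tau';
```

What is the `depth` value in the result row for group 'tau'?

4

Base: id=9 (xi), parent_id=7, depth 0.
Iteration 1: join on id=7 -> psi (id 7, parent_id=6, depth 1).
Iteration 2: join on id=6 -> phi (id 6, parent_id=2, depth 2).
Iteration 3: join on id=2 -> omega (id 2, parent_id=1, depth 3).
Iteration 4: join on id=1 -> tau (id 1, parent_id=NULL, depth 4).
Iteration 5: parent_id is NULL; no match; recursion stops.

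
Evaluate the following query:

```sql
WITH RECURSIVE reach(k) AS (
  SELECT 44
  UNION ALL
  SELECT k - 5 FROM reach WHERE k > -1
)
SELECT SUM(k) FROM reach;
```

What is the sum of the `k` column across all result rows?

Base: k=44.
Iteration 1: 44 > -1 holds -> k = 44 - 5 = 39.
Iteration 2: 39 > -1 holds -> k = 39 - 5 = 34.
Iteration 3: 34 > -1 holds -> k = 34 - 5 = 29.
Iteration 4: 29 > -1 holds -> k = 29 - 5 = 24.
Iteration 5: 24 > -1 holds -> k = 24 - 5 = 19.
Iteration 6: 19 > -1 holds -> k = 19 - 5 = 14.
Iteration 7: 14 > -1 holds -> k = 14 - 5 = 9.
Iteration 8: 9 > -1 holds -> k = 9 - 5 = 4.
Iteration 9: 4 > -1 holds -> k = 4 - 5 = -1.
Iteration 10: -1 > -1 fails; recursion stops.
SUM(k) = 44 + 39 + 34 + 29 + 24 + 19 + 14 + 9 + 4 + -1 = 215.

215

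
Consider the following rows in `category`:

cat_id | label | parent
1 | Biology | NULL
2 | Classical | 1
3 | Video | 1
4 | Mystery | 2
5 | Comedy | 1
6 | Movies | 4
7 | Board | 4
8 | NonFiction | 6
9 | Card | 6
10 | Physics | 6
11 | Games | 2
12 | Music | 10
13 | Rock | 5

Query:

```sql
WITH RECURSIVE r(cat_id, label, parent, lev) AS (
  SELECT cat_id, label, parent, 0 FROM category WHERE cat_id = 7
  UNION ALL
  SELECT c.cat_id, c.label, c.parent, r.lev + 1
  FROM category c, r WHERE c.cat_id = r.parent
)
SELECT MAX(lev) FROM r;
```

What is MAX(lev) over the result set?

Base: cat_id=7 (Board), parent=4, lev 0.
Iteration 1: join on cat_id=4 -> Mystery (id 4, parent=2, lev 1).
Iteration 2: join on cat_id=2 -> Classical (id 2, parent=1, lev 2).
Iteration 3: join on cat_id=1 -> Biology (id 1, parent=NULL, lev 3).
Iteration 4: parent is NULL; no match; recursion stops.
lev values: 0, 1, 2, 3; the maximum is 3.

3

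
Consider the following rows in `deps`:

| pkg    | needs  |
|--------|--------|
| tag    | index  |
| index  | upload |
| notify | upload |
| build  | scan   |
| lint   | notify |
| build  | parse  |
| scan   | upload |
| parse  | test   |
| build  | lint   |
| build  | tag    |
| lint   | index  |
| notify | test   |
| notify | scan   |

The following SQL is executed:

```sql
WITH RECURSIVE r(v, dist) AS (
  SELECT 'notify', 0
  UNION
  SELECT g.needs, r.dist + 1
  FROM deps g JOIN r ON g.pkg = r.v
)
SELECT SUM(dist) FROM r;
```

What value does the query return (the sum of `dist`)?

Base: (notify, dist=0).
Iteration 1: edges from {notify} -> (scan, dist=1), (test, dist=1), (upload, dist=1).
Iteration 2: edges from {scan,test,upload} -> (upload, dist=2).
Iteration 3: no outgoing edges from {upload}; recursion stops.
SUM(dist) = 0 + 1 + 1 + 1 + 2 = 5.

5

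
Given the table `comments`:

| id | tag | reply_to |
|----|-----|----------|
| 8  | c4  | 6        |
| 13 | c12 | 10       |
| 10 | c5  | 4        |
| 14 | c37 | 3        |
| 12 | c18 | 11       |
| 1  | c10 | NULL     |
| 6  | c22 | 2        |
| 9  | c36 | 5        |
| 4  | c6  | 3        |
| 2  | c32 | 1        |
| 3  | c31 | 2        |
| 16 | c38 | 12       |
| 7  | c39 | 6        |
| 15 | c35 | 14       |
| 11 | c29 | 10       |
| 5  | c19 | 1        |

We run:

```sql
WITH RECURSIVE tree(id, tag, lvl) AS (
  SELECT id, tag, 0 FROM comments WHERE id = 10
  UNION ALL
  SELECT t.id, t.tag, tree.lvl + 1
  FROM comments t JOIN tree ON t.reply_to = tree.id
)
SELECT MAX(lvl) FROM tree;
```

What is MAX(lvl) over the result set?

Base: id=10 (c5) at lvl 0.
Iteration 1: rows with reply_to in {10} -> c29 (id 11, lvl 1), c12 (id 13, lvl 1).
Iteration 2: rows with reply_to in {11,13} -> c18 (id 12, lvl 2).
Iteration 3: rows with reply_to in {12} -> c38 (id 16, lvl 3).
Iteration 4: no rows with reply_to in {16}; recursion stops.
lvl values: 0, 1, 1, 2, 3; the maximum is 3.

3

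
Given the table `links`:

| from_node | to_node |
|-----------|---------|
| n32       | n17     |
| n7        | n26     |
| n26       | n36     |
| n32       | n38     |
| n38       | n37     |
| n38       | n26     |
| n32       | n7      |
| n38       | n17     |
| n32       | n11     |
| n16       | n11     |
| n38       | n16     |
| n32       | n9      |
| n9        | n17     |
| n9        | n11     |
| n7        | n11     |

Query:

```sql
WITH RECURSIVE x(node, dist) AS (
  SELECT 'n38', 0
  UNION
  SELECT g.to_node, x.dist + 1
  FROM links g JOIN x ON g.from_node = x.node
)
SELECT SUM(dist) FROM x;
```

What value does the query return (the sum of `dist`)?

Base: (n38, dist=0).
Iteration 1: edges from {n38} -> (n16, dist=1), (n17, dist=1), (n26, dist=1), (n37, dist=1).
Iteration 2: edges from {n16,n17,n26,n37} -> (n11, dist=2), (n36, dist=2).
Iteration 3: no outgoing edges from {n11,n36}; recursion stops.
SUM(dist) = 0 + 1 + 1 + 1 + 1 + 2 + 2 = 8.

8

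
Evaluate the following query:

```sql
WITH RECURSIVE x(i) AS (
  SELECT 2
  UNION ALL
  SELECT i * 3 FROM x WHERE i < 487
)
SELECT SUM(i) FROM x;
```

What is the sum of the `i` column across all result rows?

Base: i=2.
Iteration 1: 2 < 487 holds -> i = 2 * 3 = 6.
Iteration 2: 6 < 487 holds -> i = 6 * 3 = 18.
Iteration 3: 18 < 487 holds -> i = 18 * 3 = 54.
Iteration 4: 54 < 487 holds -> i = 54 * 3 = 162.
Iteration 5: 162 < 487 holds -> i = 162 * 3 = 486.
Iteration 6: 486 < 487 holds -> i = 486 * 3 = 1458.
Iteration 7: 1458 < 487 fails; recursion stops.
SUM(i) = 2 + 6 + 18 + 54 + 162 + 486 + 1458 = 2186.

2186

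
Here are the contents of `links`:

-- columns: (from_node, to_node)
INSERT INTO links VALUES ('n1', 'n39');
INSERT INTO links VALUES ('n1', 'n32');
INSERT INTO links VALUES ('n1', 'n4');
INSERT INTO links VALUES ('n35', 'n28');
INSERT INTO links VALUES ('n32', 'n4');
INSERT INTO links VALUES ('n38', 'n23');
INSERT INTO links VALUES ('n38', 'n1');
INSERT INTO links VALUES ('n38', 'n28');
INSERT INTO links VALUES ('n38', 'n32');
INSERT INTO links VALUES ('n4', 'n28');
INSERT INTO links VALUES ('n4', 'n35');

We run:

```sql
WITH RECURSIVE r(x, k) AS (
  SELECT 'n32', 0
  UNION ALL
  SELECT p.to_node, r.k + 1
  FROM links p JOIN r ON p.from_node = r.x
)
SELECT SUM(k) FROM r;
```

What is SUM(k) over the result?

8

Base: (n32, k=0).
Iteration 1: edges from {n32} -> (n4, k=1).
Iteration 2: edges from {n4} -> (n28, k=2), (n35, k=2).
Iteration 3: edges from {n28,n35} -> (n28, k=3).
Iteration 4: no outgoing edges from {n28}; recursion stops.
SUM(k) = 0 + 1 + 2 + 2 + 3 = 8.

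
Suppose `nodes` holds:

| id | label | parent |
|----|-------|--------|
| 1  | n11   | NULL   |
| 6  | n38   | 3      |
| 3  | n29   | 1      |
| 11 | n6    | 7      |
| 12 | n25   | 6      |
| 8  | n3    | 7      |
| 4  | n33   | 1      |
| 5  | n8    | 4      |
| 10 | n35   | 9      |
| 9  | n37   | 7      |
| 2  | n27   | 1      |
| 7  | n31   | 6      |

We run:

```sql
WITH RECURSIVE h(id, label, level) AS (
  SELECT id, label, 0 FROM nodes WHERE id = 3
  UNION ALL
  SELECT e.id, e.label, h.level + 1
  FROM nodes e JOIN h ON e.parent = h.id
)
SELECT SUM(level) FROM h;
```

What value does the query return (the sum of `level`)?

Base: id=3 (n29) at level 0.
Iteration 1: rows with parent in {3} -> n38 (id 6, level 1).
Iteration 2: rows with parent in {6} -> n31 (id 7, level 2), n25 (id 12, level 2).
Iteration 3: rows with parent in {7,12} -> n3 (id 8, level 3), n37 (id 9, level 3), n6 (id 11, level 3).
Iteration 4: rows with parent in {8,9,11} -> n35 (id 10, level 4).
Iteration 5: no rows with parent in {10}; recursion stops.
SUM(level) = 0 + 1 + 2 + 2 + 3 + 3 + 3 + 4 = 18.

18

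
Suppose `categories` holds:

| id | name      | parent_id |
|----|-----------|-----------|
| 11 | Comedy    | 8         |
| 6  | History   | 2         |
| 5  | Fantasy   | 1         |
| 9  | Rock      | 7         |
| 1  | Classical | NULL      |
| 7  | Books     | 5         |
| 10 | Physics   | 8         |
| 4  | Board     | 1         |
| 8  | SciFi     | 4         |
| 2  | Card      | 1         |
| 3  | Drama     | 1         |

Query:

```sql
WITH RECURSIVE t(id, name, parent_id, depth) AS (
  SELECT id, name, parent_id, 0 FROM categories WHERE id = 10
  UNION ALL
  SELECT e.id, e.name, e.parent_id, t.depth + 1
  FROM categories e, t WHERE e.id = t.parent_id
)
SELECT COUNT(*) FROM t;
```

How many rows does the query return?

Base: id=10 (Physics), parent_id=8, depth 0.
Iteration 1: join on id=8 -> SciFi (id 8, parent_id=4, depth 1).
Iteration 2: join on id=4 -> Board (id 4, parent_id=1, depth 2).
Iteration 3: join on id=1 -> Classical (id 1, parent_id=NULL, depth 3).
Iteration 4: parent_id is NULL; no match; recursion stops.
Total rows emitted: 4.

4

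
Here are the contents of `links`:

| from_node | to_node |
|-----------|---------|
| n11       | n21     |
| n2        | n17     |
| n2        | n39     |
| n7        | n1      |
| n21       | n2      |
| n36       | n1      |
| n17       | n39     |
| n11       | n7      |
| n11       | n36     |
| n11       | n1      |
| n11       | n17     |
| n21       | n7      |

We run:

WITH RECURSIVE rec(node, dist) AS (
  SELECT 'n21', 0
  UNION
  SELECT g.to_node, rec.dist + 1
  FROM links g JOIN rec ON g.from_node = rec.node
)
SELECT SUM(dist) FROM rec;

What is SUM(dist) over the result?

11

Base: (n21, dist=0).
Iteration 1: edges from {n21} -> (n2, dist=1), (n7, dist=1).
Iteration 2: edges from {n2,n7} -> (n1, dist=2), (n17, dist=2), (n39, dist=2).
Iteration 3: edges from {n1,n17,n39} -> (n39, dist=3).
Iteration 4: no outgoing edges from {n39}; recursion stops.
SUM(dist) = 0 + 1 + 1 + 2 + 2 + 2 + 3 = 11.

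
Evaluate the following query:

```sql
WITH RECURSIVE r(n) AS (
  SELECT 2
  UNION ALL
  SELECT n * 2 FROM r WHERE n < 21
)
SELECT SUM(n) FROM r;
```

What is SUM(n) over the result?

62

Base: n=2.
Iteration 1: 2 < 21 holds -> n = 2 * 2 = 4.
Iteration 2: 4 < 21 holds -> n = 4 * 2 = 8.
Iteration 3: 8 < 21 holds -> n = 8 * 2 = 16.
Iteration 4: 16 < 21 holds -> n = 16 * 2 = 32.
Iteration 5: 32 < 21 fails; recursion stops.
SUM(n) = 2 + 4 + 8 + 16 + 32 = 62.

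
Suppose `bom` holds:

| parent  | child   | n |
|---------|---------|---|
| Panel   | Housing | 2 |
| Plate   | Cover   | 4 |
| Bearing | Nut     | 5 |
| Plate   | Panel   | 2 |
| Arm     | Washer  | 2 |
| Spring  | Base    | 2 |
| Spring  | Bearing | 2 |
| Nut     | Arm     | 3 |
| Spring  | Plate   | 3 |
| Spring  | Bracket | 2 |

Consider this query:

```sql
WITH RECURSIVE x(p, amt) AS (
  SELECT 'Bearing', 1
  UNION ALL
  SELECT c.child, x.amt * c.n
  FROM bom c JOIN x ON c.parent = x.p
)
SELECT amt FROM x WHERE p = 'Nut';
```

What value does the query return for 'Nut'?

Base: (Bearing, amt=1).
Iteration 1: components of {Bearing} -> Nut = 1*5 = 5.
Iteration 2: components of {Nut} -> Arm = 5*3 = 15.
Iteration 3: components of {Arm} -> Washer = 15*2 = 30.
Iteration 4: no further components; recursion stops.

5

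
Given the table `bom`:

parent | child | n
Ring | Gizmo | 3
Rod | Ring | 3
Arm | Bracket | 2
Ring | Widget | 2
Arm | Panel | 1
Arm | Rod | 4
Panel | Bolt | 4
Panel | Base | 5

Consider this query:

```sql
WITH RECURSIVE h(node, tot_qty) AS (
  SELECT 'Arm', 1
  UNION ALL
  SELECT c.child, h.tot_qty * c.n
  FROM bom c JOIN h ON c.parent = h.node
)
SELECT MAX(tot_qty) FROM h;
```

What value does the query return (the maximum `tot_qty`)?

36

Base: (Arm, tot_qty=1).
Iteration 1: components of {Arm} -> Bracket = 1*2 = 2, Panel = 1*1 = 1, Rod = 1*4 = 4.
Iteration 2: components of {Bracket,Panel,Rod} -> Base = 1*5 = 5, Bolt = 1*4 = 4, Ring = 4*3 = 12.
Iteration 3: components of {Base,Bolt,Ring} -> Gizmo = 12*3 = 36, Widget = 12*2 = 24.
Iteration 4: no further components; recursion stops.
tot_qty values: 1, 2, 4, 1, 12, 4, 5, 36, 24; the maximum is 36.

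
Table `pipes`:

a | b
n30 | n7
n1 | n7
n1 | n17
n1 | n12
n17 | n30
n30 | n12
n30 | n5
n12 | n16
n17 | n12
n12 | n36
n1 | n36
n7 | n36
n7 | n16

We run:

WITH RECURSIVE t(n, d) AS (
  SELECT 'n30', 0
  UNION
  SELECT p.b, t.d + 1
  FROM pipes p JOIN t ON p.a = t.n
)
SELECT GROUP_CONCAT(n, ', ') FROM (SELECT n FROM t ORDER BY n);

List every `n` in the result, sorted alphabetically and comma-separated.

n12, n16, n30, n36, n5, n7

Base: (n30, d=0).
Iteration 1: edges from {n30} -> (n12, d=1), (n5, d=1), (n7, d=1).
Iteration 2: edges from {n12,n5,n7} -> (n16, d=2), (n36, d=2). [UNION drops 2 duplicate row(s)]
Iteration 3: no outgoing edges from {n16,n36}; recursion stops.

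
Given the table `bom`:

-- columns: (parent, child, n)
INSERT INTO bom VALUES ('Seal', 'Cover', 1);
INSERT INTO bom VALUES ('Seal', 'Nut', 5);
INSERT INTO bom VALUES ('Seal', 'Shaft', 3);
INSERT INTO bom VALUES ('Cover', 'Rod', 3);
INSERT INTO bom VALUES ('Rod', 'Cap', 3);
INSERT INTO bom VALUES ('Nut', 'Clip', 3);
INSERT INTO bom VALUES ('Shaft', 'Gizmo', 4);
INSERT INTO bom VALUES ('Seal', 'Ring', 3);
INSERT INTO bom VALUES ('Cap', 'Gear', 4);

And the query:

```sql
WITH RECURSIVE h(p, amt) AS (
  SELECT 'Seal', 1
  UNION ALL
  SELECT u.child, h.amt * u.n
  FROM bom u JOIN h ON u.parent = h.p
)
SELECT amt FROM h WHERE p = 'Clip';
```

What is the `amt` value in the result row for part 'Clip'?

Base: (Seal, amt=1).
Iteration 1: components of {Seal} -> Cover = 1*1 = 1, Nut = 1*5 = 5, Ring = 1*3 = 3, Shaft = 1*3 = 3.
Iteration 2: components of {Cover,Nut,Ring,Shaft} -> Clip = 5*3 = 15, Gizmo = 3*4 = 12, Rod = 1*3 = 3.
Iteration 3: components of {Clip,Gizmo,Rod} -> Cap = 3*3 = 9.
Iteration 4: components of {Cap} -> Gear = 9*4 = 36.
Iteration 5: no further components; recursion stops.

15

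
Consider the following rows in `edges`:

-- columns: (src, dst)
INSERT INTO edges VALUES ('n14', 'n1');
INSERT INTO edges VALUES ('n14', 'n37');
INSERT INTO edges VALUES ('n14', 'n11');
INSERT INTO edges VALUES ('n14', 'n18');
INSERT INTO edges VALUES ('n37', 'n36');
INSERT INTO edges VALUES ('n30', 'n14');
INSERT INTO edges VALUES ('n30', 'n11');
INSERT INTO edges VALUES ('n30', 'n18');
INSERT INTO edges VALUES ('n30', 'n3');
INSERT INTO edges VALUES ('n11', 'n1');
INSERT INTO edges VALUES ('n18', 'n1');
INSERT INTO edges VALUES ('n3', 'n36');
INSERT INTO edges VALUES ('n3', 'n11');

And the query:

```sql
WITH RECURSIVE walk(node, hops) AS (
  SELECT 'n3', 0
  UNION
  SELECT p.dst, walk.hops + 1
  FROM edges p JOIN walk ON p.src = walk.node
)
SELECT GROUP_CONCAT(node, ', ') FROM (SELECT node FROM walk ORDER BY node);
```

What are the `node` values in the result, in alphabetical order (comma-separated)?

Base: (n3, hops=0).
Iteration 1: edges from {n3} -> (n11, hops=1), (n36, hops=1).
Iteration 2: edges from {n11,n36} -> (n1, hops=2).
Iteration 3: no outgoing edges from {n1}; recursion stops.

n1, n11, n3, n36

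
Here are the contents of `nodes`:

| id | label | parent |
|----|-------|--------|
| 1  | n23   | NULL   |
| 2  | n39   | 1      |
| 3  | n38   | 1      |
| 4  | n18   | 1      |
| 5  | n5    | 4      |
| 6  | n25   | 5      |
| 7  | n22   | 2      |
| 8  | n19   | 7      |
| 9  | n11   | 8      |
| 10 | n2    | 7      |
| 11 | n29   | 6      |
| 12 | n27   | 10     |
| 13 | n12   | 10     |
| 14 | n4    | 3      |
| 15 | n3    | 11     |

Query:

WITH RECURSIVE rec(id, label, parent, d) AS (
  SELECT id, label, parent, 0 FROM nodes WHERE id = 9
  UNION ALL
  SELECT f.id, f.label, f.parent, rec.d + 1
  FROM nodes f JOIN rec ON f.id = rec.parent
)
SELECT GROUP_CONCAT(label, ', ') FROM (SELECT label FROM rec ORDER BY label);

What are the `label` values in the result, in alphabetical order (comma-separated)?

n11, n19, n22, n23, n39

Base: id=9 (n11), parent=8, d 0.
Iteration 1: join on id=8 -> n19 (id 8, parent=7, d 1).
Iteration 2: join on id=7 -> n22 (id 7, parent=2, d 2).
Iteration 3: join on id=2 -> n39 (id 2, parent=1, d 3).
Iteration 4: join on id=1 -> n23 (id 1, parent=NULL, d 4).
Iteration 5: parent is NULL; no match; recursion stops.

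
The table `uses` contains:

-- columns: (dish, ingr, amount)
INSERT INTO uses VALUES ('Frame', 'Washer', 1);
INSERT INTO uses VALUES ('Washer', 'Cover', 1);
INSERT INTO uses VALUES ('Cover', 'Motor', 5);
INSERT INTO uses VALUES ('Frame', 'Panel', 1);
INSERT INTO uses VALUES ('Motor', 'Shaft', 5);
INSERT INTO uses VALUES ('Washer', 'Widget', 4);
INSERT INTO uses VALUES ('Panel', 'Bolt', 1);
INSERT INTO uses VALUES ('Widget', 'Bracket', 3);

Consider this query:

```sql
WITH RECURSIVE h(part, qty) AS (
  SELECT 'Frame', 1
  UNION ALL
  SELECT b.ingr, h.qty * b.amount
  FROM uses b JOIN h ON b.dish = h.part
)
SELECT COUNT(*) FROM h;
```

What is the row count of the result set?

Base: (Frame, qty=1).
Iteration 1: components of {Frame} -> Panel = 1*1 = 1, Washer = 1*1 = 1.
Iteration 2: components of {Panel,Washer} -> Bolt = 1*1 = 1, Cover = 1*1 = 1, Widget = 1*4 = 4.
Iteration 3: components of {Bolt,Cover,Widget} -> Bracket = 4*3 = 12, Motor = 1*5 = 5.
Iteration 4: components of {Bracket,Motor} -> Shaft = 5*5 = 25.
Iteration 5: no further components; recursion stops.
Total rows emitted: 9.

9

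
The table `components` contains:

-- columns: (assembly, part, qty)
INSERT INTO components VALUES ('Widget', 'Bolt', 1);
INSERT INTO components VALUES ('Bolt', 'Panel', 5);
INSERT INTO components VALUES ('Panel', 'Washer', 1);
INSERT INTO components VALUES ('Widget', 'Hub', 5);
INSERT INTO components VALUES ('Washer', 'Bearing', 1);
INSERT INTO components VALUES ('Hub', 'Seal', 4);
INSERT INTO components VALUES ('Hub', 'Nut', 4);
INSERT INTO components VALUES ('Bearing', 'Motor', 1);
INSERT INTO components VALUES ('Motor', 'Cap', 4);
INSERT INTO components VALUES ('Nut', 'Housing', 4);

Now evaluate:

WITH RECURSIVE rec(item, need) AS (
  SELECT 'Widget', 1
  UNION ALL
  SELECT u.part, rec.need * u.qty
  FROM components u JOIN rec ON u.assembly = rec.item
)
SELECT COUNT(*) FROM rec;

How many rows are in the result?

11

Base: (Widget, need=1).
Iteration 1: components of {Widget} -> Bolt = 1*1 = 1, Hub = 1*5 = 5.
Iteration 2: components of {Bolt,Hub} -> Nut = 5*4 = 20, Panel = 1*5 = 5, Seal = 5*4 = 20.
Iteration 3: components of {Nut,Panel,Seal} -> Housing = 20*4 = 80, Washer = 5*1 = 5.
Iteration 4: components of {Housing,Washer} -> Bearing = 5*1 = 5.
Iteration 5: components of {Bearing} -> Motor = 5*1 = 5.
Iteration 6: components of {Motor} -> Cap = 5*4 = 20.
Iteration 7: no further components; recursion stops.
Total rows emitted: 11.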